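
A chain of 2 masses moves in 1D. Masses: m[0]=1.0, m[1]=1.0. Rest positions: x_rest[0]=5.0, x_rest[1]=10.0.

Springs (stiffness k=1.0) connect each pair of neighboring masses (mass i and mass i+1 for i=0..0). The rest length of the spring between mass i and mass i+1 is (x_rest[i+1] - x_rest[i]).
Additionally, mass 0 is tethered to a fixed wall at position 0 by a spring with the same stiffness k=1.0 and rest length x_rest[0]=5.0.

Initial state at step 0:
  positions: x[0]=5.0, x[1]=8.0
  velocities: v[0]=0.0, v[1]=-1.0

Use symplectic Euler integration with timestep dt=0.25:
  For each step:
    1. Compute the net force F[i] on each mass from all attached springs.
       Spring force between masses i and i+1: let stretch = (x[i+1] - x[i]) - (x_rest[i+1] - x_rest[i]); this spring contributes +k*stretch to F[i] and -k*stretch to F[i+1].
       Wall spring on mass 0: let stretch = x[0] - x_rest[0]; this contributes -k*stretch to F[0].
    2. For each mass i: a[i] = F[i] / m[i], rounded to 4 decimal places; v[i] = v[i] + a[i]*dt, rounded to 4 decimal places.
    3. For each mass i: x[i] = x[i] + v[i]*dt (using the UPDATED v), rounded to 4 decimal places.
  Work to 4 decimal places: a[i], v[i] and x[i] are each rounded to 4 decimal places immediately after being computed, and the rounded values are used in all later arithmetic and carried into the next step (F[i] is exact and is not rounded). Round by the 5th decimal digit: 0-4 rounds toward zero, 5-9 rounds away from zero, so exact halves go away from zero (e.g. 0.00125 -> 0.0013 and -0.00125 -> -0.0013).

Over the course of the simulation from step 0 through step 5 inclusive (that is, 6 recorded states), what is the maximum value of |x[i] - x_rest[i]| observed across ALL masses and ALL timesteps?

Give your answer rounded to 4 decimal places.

Step 0: x=[5.0000 8.0000] v=[0.0000 -1.0000]
Step 1: x=[4.8750 7.8750] v=[-0.5000 -0.5000]
Step 2: x=[4.6328 7.8750] v=[-0.9688 0.0000]
Step 3: x=[4.3037 7.9849] v=[-1.3165 0.4395]
Step 4: x=[3.9357 8.1772] v=[-1.4721 0.7692]
Step 5: x=[3.5868 8.4169] v=[-1.3957 0.9588]
Max displacement = 2.1250

Answer: 2.1250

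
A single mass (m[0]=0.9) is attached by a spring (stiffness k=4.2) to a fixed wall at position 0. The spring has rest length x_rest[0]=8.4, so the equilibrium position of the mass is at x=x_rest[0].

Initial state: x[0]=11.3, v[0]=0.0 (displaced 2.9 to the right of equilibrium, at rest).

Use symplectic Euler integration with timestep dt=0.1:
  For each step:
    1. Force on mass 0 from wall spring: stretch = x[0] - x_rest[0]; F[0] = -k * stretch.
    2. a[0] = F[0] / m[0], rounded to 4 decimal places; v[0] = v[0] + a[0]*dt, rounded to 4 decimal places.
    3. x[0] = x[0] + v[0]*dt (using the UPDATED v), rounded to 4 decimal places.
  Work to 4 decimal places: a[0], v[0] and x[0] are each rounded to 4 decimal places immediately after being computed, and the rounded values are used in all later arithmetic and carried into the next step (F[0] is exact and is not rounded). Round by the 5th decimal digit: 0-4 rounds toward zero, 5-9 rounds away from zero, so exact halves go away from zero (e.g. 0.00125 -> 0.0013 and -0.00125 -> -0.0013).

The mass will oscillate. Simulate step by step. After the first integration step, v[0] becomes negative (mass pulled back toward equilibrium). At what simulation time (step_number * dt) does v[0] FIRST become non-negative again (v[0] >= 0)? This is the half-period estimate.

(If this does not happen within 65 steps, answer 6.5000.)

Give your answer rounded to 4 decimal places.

Step 0: x=[11.3000] v=[0.0000]
Step 1: x=[11.1647] v=[-1.3533]
Step 2: x=[10.9004] v=[-2.6435]
Step 3: x=[10.5194] v=[-3.8104]
Step 4: x=[10.0395] v=[-4.7995]
Step 5: x=[9.4830] v=[-5.5646]
Step 6: x=[8.8760] v=[-6.0700]
Step 7: x=[8.2468] v=[-6.2921]
Step 8: x=[7.6247] v=[-6.2206]
Step 9: x=[7.0388] v=[-5.8588]
Step 10: x=[6.5164] v=[-5.2236]
Step 11: x=[6.0819] v=[-4.3446]
Step 12: x=[5.7556] v=[-3.2628]
Step 13: x=[5.5527] v=[-2.0288]
Step 14: x=[5.4827] v=[-0.7001]
Step 15: x=[5.5488] v=[0.6613]
First v>=0 after going negative at step 15, time=1.5000

Answer: 1.5000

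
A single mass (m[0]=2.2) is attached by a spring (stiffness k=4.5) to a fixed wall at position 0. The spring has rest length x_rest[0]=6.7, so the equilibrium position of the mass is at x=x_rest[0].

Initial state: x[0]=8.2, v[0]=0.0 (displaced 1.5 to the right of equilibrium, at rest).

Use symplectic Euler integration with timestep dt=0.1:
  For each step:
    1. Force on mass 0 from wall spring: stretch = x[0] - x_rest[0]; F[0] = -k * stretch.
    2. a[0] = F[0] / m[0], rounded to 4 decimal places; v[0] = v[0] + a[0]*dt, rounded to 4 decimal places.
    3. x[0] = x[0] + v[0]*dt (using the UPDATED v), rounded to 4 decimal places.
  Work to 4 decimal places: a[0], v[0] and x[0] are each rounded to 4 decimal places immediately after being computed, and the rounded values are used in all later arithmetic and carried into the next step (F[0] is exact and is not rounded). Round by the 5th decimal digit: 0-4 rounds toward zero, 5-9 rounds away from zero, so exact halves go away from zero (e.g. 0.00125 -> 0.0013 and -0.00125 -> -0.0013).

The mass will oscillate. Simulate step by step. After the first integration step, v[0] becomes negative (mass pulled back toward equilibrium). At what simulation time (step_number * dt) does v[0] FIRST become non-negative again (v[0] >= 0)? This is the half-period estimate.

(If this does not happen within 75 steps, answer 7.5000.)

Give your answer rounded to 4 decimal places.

Answer: 2.2000

Derivation:
Step 0: x=[8.2000] v=[0.0000]
Step 1: x=[8.1693] v=[-0.3068]
Step 2: x=[8.1086] v=[-0.6073]
Step 3: x=[8.0191] v=[-0.8954]
Step 4: x=[7.9026] v=[-1.1652]
Step 5: x=[7.7615] v=[-1.4112]
Step 6: x=[7.5987] v=[-1.6283]
Step 7: x=[7.4175] v=[-1.8121]
Step 8: x=[7.2216] v=[-1.9589]
Step 9: x=[7.0150] v=[-2.0656]
Step 10: x=[6.8020] v=[-2.1300]
Step 11: x=[6.5869] v=[-2.1509]
Step 12: x=[6.3741] v=[-2.1278]
Step 13: x=[6.1680] v=[-2.0611]
Step 14: x=[5.9728] v=[-1.9523]
Step 15: x=[5.7924] v=[-1.8036]
Step 16: x=[5.6306] v=[-1.6180]
Step 17: x=[5.4907] v=[-1.3993]
Step 18: x=[5.3755] v=[-1.1519]
Step 19: x=[5.2874] v=[-0.8810]
Step 20: x=[5.2282] v=[-0.5921]
Step 21: x=[5.1991] v=[-0.2911]
Step 22: x=[5.2007] v=[0.0159]
First v>=0 after going negative at step 22, time=2.2000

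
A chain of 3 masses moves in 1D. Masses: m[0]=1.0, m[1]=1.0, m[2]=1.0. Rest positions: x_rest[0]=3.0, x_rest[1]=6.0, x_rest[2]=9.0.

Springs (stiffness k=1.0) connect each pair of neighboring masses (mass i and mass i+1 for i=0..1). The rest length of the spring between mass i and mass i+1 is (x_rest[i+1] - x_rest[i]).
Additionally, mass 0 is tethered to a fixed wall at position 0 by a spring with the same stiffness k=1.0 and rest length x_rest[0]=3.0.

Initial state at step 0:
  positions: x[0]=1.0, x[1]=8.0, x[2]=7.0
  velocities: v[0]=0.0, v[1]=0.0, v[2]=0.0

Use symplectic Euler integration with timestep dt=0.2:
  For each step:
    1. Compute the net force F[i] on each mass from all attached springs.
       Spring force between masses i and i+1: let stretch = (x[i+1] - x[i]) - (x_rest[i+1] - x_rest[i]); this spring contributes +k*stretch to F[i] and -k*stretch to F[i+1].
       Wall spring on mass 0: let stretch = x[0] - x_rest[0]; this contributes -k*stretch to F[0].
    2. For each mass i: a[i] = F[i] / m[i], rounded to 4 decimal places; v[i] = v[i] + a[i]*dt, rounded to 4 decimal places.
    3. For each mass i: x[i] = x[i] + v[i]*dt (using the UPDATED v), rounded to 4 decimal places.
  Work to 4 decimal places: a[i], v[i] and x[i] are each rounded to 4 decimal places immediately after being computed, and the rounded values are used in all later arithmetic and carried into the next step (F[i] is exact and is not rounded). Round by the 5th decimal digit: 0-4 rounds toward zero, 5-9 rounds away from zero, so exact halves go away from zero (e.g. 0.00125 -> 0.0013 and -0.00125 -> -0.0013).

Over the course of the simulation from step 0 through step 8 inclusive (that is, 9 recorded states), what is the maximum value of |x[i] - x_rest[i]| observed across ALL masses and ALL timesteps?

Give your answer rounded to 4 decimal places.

Step 0: x=[1.0000 8.0000 7.0000] v=[0.0000 0.0000 0.0000]
Step 1: x=[1.2400 7.6800 7.1600] v=[1.2000 -1.6000 0.8000]
Step 2: x=[1.6880 7.0816 7.4608] v=[2.2400 -2.9920 1.5040]
Step 3: x=[2.2842 6.2826 7.8664] v=[2.9811 -3.9949 2.0282]
Step 4: x=[2.9490 5.3870 8.3287] v=[3.3239 -4.4778 2.3114]
Step 5: x=[3.5933 4.5116 8.7933] v=[3.2217 -4.3771 2.3231]
Step 6: x=[4.1306 3.7707 9.2067] v=[2.6867 -3.7044 2.0668]
Step 7: x=[4.4883 3.2617 9.5226] v=[1.7886 -2.5452 1.5796]
Step 8: x=[4.6174 3.0522 9.7081] v=[0.6456 -1.0477 0.9274]
Max displacement = 2.9478

Answer: 2.9478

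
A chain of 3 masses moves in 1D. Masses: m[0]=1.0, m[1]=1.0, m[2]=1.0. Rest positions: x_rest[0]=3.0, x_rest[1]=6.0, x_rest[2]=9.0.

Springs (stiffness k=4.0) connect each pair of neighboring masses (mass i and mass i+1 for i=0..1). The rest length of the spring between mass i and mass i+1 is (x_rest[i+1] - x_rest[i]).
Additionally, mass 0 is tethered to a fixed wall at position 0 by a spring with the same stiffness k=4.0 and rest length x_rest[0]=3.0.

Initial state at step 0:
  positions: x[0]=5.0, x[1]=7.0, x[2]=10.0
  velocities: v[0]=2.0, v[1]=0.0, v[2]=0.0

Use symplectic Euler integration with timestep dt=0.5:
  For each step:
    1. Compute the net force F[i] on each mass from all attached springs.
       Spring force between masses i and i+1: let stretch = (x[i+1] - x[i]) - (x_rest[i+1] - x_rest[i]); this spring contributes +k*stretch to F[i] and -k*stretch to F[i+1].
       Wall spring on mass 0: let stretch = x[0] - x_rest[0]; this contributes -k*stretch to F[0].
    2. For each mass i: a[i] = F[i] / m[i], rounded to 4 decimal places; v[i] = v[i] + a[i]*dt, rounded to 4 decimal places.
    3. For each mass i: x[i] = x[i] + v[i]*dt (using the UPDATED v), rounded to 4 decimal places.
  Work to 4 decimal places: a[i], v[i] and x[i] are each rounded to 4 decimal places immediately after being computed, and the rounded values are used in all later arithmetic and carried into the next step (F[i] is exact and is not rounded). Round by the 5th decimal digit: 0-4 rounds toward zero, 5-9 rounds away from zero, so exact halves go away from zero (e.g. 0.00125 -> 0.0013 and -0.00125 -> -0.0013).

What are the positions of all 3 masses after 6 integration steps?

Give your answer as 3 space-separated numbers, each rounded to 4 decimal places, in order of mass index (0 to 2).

Step 0: x=[5.0000 7.0000 10.0000] v=[2.0000 0.0000 0.0000]
Step 1: x=[3.0000 8.0000 10.0000] v=[-4.0000 2.0000 0.0000]
Step 2: x=[3.0000 6.0000 11.0000] v=[0.0000 -4.0000 2.0000]
Step 3: x=[3.0000 6.0000 10.0000] v=[0.0000 0.0000 -2.0000]
Step 4: x=[3.0000 7.0000 8.0000] v=[0.0000 2.0000 -4.0000]
Step 5: x=[4.0000 5.0000 8.0000] v=[2.0000 -4.0000 0.0000]
Step 6: x=[2.0000 5.0000 8.0000] v=[-4.0000 0.0000 0.0000]

Answer: 2.0000 5.0000 8.0000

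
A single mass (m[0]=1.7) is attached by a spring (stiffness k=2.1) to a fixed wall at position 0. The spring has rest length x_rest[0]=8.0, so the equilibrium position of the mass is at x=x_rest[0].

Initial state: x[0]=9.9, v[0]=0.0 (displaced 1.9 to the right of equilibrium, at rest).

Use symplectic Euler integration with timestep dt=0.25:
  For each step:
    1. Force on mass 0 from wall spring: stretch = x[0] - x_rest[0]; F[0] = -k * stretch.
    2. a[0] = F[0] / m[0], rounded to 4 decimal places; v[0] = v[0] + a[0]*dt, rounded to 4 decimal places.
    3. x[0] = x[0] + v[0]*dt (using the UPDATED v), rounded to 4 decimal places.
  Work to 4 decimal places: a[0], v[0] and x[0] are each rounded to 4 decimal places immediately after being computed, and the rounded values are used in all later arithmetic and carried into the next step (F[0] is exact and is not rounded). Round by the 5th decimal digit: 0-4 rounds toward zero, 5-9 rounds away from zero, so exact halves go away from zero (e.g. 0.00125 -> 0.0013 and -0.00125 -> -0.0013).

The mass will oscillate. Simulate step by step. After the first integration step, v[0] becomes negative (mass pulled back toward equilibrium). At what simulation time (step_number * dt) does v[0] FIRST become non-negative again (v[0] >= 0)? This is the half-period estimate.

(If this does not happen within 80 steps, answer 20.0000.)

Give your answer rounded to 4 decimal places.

Step 0: x=[9.9000] v=[0.0000]
Step 1: x=[9.7533] v=[-0.5868]
Step 2: x=[9.4712] v=[-1.1283]
Step 3: x=[9.0755] v=[-1.5827]
Step 4: x=[8.5968] v=[-1.9149]
Step 5: x=[8.0720] v=[-2.0992]
Step 6: x=[7.5417] v=[-2.1214]
Step 7: x=[7.0467] v=[-1.9799]
Step 8: x=[6.6253] v=[-1.6855]
Step 9: x=[6.3101] v=[-1.2610]
Step 10: x=[6.1253] v=[-0.7391]
Step 11: x=[6.0853] v=[-0.1602]
Step 12: x=[6.1931] v=[0.4311]
First v>=0 after going negative at step 12, time=3.0000

Answer: 3.0000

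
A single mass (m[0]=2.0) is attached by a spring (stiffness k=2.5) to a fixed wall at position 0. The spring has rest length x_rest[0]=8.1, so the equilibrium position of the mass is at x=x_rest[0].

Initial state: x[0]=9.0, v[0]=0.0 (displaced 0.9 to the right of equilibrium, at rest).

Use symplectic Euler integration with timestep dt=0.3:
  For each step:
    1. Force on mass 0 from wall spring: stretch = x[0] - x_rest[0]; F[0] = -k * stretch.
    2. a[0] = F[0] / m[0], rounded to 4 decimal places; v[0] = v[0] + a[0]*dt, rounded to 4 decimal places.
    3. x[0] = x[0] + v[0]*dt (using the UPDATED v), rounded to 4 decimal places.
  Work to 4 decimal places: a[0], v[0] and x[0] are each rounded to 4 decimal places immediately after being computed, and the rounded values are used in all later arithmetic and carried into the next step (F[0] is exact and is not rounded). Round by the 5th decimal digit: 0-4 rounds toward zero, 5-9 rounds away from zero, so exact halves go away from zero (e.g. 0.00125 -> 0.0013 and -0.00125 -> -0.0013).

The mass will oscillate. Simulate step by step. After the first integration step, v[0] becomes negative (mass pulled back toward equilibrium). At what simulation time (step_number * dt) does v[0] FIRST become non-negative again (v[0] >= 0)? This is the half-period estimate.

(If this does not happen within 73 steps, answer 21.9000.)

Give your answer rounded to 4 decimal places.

Answer: 3.0000

Derivation:
Step 0: x=[9.0000] v=[0.0000]
Step 1: x=[8.8988] v=[-0.3375]
Step 2: x=[8.7077] v=[-0.6371]
Step 3: x=[8.4482] v=[-0.8650]
Step 4: x=[8.1495] v=[-0.9956]
Step 5: x=[7.8452] v=[-1.0142]
Step 6: x=[7.5696] v=[-0.9187]
Step 7: x=[7.3537] v=[-0.7198]
Step 8: x=[7.2217] v=[-0.4399]
Step 9: x=[7.1886] v=[-0.1105]
Step 10: x=[7.2580] v=[0.2313]
First v>=0 after going negative at step 10, time=3.0000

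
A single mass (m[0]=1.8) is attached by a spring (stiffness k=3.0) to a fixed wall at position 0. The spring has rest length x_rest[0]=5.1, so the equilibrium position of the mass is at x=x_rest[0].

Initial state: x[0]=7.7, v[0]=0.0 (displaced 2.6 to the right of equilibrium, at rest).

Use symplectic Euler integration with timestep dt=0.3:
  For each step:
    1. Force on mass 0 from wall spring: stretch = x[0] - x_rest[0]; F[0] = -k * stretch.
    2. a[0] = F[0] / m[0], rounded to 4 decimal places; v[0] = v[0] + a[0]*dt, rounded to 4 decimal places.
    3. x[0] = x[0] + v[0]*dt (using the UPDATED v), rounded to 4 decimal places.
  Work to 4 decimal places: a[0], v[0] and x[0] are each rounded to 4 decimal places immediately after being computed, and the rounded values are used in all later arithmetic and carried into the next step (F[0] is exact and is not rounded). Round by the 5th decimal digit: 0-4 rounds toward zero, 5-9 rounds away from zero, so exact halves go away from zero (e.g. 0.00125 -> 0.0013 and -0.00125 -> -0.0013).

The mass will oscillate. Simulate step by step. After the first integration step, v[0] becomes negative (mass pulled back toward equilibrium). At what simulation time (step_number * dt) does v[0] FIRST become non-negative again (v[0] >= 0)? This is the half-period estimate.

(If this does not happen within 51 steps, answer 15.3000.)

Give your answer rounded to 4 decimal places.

Answer: 2.7000

Derivation:
Step 0: x=[7.7000] v=[0.0000]
Step 1: x=[7.3100] v=[-1.3000]
Step 2: x=[6.5885] v=[-2.4050]
Step 3: x=[5.6437] v=[-3.1492]
Step 4: x=[4.6174] v=[-3.4211]
Step 5: x=[3.6635] v=[-3.1798]
Step 6: x=[2.9251] v=[-2.4615]
Step 7: x=[2.5129] v=[-1.3741]
Step 8: x=[2.4887] v=[-0.0806]
Step 9: x=[2.8562] v=[1.2251]
First v>=0 after going negative at step 9, time=2.7000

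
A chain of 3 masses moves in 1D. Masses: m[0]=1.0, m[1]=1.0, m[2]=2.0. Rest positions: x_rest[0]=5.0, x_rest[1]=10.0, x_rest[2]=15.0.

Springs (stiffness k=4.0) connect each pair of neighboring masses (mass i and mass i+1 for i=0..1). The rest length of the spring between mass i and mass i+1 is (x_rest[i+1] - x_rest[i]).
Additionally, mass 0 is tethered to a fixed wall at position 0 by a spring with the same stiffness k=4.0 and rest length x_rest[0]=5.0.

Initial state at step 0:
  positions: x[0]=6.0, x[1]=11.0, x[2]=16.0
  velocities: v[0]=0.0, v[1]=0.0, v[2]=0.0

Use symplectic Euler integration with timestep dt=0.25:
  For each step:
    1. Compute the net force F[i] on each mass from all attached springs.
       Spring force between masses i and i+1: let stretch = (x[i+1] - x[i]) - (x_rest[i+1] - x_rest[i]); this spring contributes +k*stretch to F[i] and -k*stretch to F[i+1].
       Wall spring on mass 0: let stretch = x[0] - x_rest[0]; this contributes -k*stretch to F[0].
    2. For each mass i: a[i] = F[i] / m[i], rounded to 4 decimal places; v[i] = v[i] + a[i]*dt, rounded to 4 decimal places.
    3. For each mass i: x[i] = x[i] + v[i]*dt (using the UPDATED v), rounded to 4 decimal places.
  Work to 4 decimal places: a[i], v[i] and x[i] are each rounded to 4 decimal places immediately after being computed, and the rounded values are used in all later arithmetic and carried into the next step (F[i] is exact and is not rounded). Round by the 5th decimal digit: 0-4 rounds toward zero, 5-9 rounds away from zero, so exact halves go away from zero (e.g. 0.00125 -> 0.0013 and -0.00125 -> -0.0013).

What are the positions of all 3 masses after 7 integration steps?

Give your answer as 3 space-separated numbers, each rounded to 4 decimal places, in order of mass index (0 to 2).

Step 0: x=[6.0000 11.0000 16.0000] v=[0.0000 0.0000 0.0000]
Step 1: x=[5.7500 11.0000 16.0000] v=[-1.0000 0.0000 0.0000]
Step 2: x=[5.3750 10.9375 16.0000] v=[-1.5000 -0.2500 0.0000]
Step 3: x=[5.0469 10.7500 15.9922] v=[-1.3125 -0.7500 -0.0313]
Step 4: x=[4.8828 10.4473 15.9541] v=[-0.6563 -1.2109 -0.1524]
Step 5: x=[4.8892 10.1302 15.8527] v=[0.0254 -1.2686 -0.4058]
Step 6: x=[4.9835 9.9334 15.6609] v=[0.3772 -0.7871 -0.7671]
Step 7: x=[5.0694 9.9310 15.3782] v=[0.3436 -0.0095 -1.1309]

Answer: 5.0694 9.9310 15.3782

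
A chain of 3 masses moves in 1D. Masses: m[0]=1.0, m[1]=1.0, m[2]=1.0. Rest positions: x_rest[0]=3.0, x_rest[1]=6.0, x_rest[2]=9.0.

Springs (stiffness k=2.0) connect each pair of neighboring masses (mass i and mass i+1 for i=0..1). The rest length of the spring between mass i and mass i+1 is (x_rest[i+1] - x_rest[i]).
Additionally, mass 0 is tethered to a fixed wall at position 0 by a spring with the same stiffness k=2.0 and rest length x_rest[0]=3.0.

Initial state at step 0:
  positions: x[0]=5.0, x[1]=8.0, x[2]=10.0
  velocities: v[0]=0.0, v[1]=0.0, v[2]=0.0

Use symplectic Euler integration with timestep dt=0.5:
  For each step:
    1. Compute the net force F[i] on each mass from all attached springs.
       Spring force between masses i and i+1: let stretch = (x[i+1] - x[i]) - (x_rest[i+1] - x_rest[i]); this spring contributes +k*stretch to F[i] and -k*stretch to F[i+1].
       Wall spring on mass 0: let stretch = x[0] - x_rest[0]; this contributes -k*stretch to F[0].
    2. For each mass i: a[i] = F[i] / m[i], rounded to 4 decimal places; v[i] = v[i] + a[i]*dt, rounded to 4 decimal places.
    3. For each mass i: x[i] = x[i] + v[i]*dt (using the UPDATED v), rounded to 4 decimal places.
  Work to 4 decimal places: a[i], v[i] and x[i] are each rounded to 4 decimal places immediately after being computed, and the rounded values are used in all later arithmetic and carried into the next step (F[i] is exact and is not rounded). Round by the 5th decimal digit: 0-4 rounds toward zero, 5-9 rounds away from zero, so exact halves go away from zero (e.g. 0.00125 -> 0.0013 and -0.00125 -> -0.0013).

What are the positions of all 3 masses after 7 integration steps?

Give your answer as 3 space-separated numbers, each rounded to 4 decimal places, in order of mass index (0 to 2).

Answer: 3.4376 5.3907 6.7579

Derivation:
Step 0: x=[5.0000 8.0000 10.0000] v=[0.0000 0.0000 0.0000]
Step 1: x=[4.0000 7.5000 10.5000] v=[-2.0000 -1.0000 1.0000]
Step 2: x=[2.7500 6.7500 11.0000] v=[-2.5000 -1.5000 1.0000]
Step 3: x=[2.1250 6.1250 10.8750] v=[-1.2500 -1.2500 -0.2500]
Step 4: x=[2.4375 5.8750 9.8750] v=[0.6250 -0.5000 -2.0000]
Step 5: x=[3.2500 5.9063 8.3750] v=[1.6250 0.0625 -3.0000]
Step 6: x=[3.7657 5.8438 7.1407] v=[1.0313 -0.1251 -2.4687]
Step 7: x=[3.4376 5.3907 6.7579] v=[-0.6563 -0.9063 -0.7656]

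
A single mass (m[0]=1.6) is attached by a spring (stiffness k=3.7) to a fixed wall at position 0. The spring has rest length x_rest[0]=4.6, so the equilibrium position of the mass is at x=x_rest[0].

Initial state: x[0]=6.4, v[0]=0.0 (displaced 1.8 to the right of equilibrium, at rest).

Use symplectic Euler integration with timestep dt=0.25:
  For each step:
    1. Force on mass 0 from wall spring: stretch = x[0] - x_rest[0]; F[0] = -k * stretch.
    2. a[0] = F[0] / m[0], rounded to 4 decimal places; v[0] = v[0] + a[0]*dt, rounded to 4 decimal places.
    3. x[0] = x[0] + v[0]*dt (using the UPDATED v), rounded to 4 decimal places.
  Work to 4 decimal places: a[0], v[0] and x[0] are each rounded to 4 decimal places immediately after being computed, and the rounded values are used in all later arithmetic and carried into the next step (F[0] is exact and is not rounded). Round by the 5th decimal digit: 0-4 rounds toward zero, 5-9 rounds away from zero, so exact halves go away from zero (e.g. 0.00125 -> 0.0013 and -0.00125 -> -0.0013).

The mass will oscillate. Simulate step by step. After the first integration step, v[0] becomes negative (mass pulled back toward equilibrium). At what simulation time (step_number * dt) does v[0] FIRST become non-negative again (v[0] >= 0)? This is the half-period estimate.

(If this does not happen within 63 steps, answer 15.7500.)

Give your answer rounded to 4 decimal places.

Step 0: x=[6.4000] v=[0.0000]
Step 1: x=[6.1399] v=[-1.0406]
Step 2: x=[5.6572] v=[-1.9309]
Step 3: x=[5.0217] v=[-2.5421]
Step 4: x=[4.3252] v=[-2.7859]
Step 5: x=[3.6685] v=[-2.6270]
Step 6: x=[3.1464] v=[-2.0885]
Step 7: x=[2.8344] v=[-1.2481]
Step 8: x=[2.7776] v=[-0.2274]
Step 9: x=[2.9842] v=[0.8262]
First v>=0 after going negative at step 9, time=2.2500

Answer: 2.2500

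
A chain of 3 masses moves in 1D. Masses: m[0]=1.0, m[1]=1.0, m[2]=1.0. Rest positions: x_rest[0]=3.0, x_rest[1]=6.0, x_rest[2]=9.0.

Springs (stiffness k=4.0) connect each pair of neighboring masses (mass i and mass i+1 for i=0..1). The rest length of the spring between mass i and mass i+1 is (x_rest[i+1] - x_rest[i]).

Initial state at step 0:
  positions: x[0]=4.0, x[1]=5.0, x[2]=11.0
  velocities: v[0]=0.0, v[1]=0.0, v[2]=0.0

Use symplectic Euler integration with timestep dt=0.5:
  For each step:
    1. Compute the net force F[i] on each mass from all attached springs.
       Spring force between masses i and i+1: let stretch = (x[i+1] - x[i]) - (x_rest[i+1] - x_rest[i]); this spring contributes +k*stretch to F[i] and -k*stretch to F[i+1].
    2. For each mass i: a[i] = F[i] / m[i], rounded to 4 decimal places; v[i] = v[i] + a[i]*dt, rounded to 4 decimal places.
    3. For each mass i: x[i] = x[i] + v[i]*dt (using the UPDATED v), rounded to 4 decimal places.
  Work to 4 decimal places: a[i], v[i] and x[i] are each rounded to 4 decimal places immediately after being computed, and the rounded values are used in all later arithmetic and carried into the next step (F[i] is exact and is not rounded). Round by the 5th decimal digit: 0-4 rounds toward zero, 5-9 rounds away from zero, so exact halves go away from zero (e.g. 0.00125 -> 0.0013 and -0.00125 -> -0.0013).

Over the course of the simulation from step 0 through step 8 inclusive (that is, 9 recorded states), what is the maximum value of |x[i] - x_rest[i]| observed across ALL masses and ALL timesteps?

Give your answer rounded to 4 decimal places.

Answer: 4.0000

Derivation:
Step 0: x=[4.0000 5.0000 11.0000] v=[0.0000 0.0000 0.0000]
Step 1: x=[2.0000 10.0000 8.0000] v=[-4.0000 10.0000 -6.0000]
Step 2: x=[5.0000 5.0000 10.0000] v=[6.0000 -10.0000 4.0000]
Step 3: x=[5.0000 5.0000 10.0000] v=[0.0000 0.0000 0.0000]
Step 4: x=[2.0000 10.0000 8.0000] v=[-6.0000 10.0000 -4.0000]
Step 5: x=[4.0000 5.0000 11.0000] v=[4.0000 -10.0000 6.0000]
Step 6: x=[4.0000 5.0000 11.0000] v=[0.0000 0.0000 0.0000]
Step 7: x=[2.0000 10.0000 8.0000] v=[-4.0000 10.0000 -6.0000]
Step 8: x=[5.0000 5.0000 10.0000] v=[6.0000 -10.0000 4.0000]
Max displacement = 4.0000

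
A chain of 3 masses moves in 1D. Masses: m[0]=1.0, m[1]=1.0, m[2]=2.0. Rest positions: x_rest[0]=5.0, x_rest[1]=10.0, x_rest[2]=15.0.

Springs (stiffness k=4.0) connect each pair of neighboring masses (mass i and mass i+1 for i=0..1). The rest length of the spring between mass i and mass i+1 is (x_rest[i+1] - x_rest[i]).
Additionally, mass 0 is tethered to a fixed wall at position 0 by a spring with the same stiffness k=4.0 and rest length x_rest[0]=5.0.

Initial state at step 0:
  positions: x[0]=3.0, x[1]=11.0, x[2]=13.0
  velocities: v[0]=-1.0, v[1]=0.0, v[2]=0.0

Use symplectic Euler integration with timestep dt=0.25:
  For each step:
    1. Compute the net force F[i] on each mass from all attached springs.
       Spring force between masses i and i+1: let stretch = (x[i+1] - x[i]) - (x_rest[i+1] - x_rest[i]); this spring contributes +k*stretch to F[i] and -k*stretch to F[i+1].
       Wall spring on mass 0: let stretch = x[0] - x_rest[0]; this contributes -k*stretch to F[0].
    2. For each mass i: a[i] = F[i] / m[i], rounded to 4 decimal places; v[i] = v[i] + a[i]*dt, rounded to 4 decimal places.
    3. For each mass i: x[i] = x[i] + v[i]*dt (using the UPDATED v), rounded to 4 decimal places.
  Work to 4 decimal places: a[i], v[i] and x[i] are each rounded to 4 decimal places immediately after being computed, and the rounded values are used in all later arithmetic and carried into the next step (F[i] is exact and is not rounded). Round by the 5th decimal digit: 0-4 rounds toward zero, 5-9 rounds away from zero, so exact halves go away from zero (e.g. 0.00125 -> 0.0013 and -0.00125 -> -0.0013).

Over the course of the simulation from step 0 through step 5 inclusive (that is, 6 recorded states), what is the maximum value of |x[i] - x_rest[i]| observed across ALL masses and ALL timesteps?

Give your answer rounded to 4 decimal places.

Answer: 3.2929

Derivation:
Step 0: x=[3.0000 11.0000 13.0000] v=[-1.0000 0.0000 0.0000]
Step 1: x=[4.0000 9.5000 13.3750] v=[4.0000 -6.0000 1.5000]
Step 2: x=[5.3750 7.5938 13.8906] v=[5.5000 -7.6250 2.0625]
Step 3: x=[5.9610 6.7071 14.2441] v=[2.3438 -3.5470 1.4141]
Step 4: x=[5.2432 7.5181 14.2805] v=[-2.8711 3.2439 0.1456]
Step 5: x=[3.7834 9.4510 14.0966] v=[-5.8394 7.7314 -0.7356]
Max displacement = 3.2929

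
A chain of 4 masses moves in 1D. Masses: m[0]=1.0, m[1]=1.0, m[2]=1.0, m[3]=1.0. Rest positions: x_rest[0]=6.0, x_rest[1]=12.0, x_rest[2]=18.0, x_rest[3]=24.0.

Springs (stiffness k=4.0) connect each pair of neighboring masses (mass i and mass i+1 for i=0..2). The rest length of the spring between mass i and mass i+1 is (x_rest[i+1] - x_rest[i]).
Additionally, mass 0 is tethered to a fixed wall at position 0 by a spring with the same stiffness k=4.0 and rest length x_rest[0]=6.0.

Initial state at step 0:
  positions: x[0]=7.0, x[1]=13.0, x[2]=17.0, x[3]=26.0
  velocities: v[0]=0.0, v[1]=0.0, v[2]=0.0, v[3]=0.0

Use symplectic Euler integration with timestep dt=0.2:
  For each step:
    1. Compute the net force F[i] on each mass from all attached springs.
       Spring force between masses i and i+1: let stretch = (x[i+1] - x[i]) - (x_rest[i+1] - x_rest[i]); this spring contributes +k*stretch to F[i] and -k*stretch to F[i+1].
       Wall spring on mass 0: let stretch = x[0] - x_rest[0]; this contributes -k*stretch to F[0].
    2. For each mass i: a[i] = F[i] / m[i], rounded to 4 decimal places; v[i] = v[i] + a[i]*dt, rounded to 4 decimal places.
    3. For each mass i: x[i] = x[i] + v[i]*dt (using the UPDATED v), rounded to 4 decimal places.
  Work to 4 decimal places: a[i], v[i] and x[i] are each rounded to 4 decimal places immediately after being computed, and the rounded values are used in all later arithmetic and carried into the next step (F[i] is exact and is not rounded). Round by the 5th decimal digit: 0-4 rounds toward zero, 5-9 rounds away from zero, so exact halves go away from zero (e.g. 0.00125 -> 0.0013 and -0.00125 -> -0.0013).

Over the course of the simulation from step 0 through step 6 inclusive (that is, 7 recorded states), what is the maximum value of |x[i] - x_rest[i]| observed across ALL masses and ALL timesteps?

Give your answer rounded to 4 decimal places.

Answer: 2.4632

Derivation:
Step 0: x=[7.0000 13.0000 17.0000 26.0000] v=[0.0000 0.0000 0.0000 0.0000]
Step 1: x=[6.8400 12.6800 17.8000 25.5200] v=[-0.8000 -1.6000 4.0000 -2.4000]
Step 2: x=[6.5200 12.2448 19.0160 24.7648] v=[-1.6000 -2.1760 6.0800 -3.7760]
Step 3: x=[6.0728 11.9770 20.0684 24.0498] v=[-2.2362 -1.3389 5.2621 -3.5750]
Step 4: x=[5.5986 12.0592 20.4632 23.6578] v=[-2.3711 0.4109 1.9741 -1.9601]
Step 5: x=[5.2623 12.4523 20.0245 23.7146] v=[-1.6815 1.9656 -2.1934 0.2842]
Step 6: x=[5.2344 12.9066 18.9647 24.1410] v=[-0.1393 2.2714 -5.2991 2.1321]
Max displacement = 2.4632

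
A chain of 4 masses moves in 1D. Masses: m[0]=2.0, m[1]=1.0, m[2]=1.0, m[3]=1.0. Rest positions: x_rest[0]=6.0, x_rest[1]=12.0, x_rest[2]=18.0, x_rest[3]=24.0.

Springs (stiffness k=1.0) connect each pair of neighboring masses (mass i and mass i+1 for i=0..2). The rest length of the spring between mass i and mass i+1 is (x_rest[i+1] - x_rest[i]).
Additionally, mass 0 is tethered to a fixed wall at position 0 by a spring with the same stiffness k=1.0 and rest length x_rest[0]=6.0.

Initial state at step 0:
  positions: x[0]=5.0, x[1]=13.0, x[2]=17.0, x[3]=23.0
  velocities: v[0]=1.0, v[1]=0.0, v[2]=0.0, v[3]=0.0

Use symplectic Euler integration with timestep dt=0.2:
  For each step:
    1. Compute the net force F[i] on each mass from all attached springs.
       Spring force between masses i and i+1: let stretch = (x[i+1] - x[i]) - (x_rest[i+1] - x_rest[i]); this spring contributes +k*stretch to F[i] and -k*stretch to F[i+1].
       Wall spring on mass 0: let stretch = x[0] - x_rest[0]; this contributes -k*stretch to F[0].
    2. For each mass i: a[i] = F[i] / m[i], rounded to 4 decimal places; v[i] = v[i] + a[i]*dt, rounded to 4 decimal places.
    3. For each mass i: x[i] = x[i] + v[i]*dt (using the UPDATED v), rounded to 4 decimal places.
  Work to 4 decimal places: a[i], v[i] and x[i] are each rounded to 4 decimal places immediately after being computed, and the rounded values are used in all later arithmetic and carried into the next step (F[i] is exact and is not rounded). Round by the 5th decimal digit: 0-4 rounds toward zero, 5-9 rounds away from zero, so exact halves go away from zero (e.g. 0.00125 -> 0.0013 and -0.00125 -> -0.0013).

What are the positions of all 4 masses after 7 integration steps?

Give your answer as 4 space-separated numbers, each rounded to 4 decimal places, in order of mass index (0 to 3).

Answer: 7.0962 10.7574 18.0154 23.2859

Derivation:
Step 0: x=[5.0000 13.0000 17.0000 23.0000] v=[1.0000 0.0000 0.0000 0.0000]
Step 1: x=[5.2600 12.8400 17.0800 23.0000] v=[1.3000 -0.8000 0.4000 0.0000]
Step 2: x=[5.5664 12.5464 17.2272 23.0032] v=[1.5320 -1.4680 0.7360 0.0160]
Step 3: x=[5.9011 12.1608 17.4182 23.0154] v=[1.6734 -1.9278 0.9550 0.0608]
Step 4: x=[6.2430 11.7351 17.6228 23.0437] v=[1.7093 -2.1283 1.0230 0.1414]
Step 5: x=[6.5698 11.3253 17.8087 23.0951] v=[1.6342 -2.0492 0.9296 0.2572]
Step 6: x=[6.8604 10.9846 17.9467 23.1751] v=[1.4528 -1.7036 0.6902 0.3999]
Step 7: x=[7.0962 10.7574 18.0154 23.2859] v=[1.1792 -1.1360 0.3435 0.5542]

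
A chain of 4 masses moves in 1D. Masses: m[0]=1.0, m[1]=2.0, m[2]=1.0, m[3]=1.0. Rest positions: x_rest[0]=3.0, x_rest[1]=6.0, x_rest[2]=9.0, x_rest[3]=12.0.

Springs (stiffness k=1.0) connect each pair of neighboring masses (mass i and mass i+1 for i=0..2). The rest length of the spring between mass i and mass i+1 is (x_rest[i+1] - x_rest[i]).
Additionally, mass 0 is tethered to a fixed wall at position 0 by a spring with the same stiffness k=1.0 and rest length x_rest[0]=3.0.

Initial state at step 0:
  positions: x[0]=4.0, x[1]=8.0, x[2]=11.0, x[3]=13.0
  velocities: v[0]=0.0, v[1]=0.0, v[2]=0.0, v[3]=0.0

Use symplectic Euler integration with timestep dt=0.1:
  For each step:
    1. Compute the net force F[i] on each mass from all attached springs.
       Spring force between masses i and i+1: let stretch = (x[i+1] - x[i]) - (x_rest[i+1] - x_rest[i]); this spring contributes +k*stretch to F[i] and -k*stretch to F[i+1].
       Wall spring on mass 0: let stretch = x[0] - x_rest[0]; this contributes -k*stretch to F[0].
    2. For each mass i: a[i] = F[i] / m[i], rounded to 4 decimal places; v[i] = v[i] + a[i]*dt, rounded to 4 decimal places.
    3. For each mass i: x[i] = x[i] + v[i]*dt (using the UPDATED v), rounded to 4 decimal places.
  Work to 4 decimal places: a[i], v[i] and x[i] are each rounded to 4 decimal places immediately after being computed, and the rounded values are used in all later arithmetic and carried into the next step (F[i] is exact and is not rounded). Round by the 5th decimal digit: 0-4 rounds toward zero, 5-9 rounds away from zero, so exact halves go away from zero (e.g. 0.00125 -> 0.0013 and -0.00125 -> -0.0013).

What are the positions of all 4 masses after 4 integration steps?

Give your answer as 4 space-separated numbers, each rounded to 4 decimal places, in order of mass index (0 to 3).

Answer: 3.9993 7.9500 10.9038 13.0970

Derivation:
Step 0: x=[4.0000 8.0000 11.0000 13.0000] v=[0.0000 0.0000 0.0000 0.0000]
Step 1: x=[4.0000 7.9950 10.9900 13.0100] v=[0.0000 -0.0500 -0.1000 0.1000]
Step 2: x=[4.0000 7.9850 10.9703 13.0298] v=[-0.0005 -0.1000 -0.1975 0.1980]
Step 3: x=[3.9998 7.9700 10.9413 13.0590] v=[-0.0020 -0.1500 -0.2901 0.2921]
Step 4: x=[3.9993 7.9500 10.9038 13.0970] v=[-0.0050 -0.2000 -0.3755 0.3803]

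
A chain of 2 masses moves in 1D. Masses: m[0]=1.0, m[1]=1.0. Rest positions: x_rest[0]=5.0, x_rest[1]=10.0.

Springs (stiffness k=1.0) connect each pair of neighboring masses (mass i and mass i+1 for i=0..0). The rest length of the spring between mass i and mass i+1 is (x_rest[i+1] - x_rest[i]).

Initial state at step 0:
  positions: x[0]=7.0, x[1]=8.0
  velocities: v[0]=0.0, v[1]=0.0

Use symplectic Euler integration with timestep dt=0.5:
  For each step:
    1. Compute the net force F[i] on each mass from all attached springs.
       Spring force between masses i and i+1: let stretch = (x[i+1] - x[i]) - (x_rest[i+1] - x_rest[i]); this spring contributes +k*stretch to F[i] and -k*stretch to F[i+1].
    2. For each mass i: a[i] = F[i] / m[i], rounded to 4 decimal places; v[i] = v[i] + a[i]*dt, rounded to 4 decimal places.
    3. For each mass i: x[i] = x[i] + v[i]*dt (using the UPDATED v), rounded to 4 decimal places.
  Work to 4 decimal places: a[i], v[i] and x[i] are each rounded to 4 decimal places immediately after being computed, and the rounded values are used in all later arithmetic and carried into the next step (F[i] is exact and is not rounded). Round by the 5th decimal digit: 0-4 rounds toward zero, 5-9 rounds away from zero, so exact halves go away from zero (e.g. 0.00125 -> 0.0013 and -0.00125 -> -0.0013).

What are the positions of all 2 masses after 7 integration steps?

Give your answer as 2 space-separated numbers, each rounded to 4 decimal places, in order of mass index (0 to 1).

Step 0: x=[7.0000 8.0000] v=[0.0000 0.0000]
Step 1: x=[6.0000 9.0000] v=[-2.0000 2.0000]
Step 2: x=[4.5000 10.5000] v=[-3.0000 3.0000]
Step 3: x=[3.2500 11.7500] v=[-2.5000 2.5000]
Step 4: x=[2.8750 12.1250] v=[-0.7500 0.7500]
Step 5: x=[3.5625 11.4375] v=[1.3750 -1.3750]
Step 6: x=[4.9688 10.0313] v=[2.8125 -2.8125]
Step 7: x=[6.3907 8.6094] v=[2.8438 -2.8438]

Answer: 6.3907 8.6094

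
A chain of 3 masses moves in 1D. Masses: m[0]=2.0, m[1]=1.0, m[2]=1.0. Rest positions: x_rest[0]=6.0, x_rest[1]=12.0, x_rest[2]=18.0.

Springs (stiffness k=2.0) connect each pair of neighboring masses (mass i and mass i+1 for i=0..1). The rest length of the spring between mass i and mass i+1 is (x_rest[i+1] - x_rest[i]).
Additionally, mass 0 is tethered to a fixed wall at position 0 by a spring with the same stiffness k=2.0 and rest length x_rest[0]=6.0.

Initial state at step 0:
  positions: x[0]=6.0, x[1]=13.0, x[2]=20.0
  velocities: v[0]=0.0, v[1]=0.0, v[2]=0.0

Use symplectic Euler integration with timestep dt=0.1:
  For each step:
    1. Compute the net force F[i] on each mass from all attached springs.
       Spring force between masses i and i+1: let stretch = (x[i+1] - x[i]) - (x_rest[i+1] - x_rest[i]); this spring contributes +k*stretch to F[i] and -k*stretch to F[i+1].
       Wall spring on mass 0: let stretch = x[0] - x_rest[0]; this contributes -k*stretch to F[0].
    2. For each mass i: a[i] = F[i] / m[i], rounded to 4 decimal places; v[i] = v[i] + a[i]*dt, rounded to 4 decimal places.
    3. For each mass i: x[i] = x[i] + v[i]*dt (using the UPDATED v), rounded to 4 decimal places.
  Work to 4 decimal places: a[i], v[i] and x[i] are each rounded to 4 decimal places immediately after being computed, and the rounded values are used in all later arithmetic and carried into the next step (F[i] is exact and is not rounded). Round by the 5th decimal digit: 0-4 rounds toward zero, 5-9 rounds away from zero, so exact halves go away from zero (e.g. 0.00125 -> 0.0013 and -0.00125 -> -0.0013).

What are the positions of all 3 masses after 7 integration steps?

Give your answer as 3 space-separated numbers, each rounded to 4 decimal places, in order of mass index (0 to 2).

Answer: 6.2552 12.9771 19.4879

Derivation:
Step 0: x=[6.0000 13.0000 20.0000] v=[0.0000 0.0000 0.0000]
Step 1: x=[6.0100 13.0000 19.9800] v=[0.1000 0.0000 -0.2000]
Step 2: x=[6.0298 12.9998 19.9404] v=[0.1980 -0.0020 -0.3960]
Step 3: x=[6.0590 12.9990 19.8820] v=[0.2920 -0.0079 -0.5841]
Step 4: x=[6.0970 12.9971 19.8059] v=[0.3801 -0.0193 -0.7607]
Step 5: x=[6.1430 12.9933 19.7137] v=[0.4604 -0.0376 -0.9225]
Step 6: x=[6.1961 12.9869 19.6070] v=[0.5311 -0.0636 -1.0666]
Step 7: x=[6.2552 12.9771 19.4879] v=[0.5906 -0.0977 -1.1906]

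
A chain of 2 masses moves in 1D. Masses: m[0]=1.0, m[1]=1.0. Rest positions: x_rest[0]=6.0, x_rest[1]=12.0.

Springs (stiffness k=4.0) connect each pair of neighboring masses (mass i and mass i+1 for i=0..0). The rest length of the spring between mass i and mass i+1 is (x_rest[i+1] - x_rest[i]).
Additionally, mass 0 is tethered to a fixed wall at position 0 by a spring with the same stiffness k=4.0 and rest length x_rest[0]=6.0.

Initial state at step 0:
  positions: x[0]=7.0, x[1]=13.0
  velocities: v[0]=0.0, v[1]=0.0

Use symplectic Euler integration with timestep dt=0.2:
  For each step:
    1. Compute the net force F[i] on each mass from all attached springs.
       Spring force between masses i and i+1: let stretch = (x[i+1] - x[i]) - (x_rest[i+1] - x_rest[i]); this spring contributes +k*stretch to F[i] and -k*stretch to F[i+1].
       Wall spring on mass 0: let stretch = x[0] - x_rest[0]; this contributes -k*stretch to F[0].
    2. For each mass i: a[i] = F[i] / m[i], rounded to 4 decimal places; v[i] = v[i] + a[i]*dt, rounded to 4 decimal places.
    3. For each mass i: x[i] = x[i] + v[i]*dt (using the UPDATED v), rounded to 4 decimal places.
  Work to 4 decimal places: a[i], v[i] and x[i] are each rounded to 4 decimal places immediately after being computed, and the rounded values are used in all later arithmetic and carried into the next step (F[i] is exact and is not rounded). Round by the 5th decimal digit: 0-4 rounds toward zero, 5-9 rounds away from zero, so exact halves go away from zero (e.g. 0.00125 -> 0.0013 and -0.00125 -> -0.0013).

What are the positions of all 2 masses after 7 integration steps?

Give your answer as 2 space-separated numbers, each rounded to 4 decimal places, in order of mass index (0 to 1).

Answer: 5.8596 11.6234

Derivation:
Step 0: x=[7.0000 13.0000] v=[0.0000 0.0000]
Step 1: x=[6.8400 13.0000] v=[-0.8000 0.0000]
Step 2: x=[6.5712 12.9744] v=[-1.3440 -0.1280]
Step 3: x=[6.2755 12.8843] v=[-1.4784 -0.4506]
Step 4: x=[6.0331 12.6968] v=[-1.2118 -0.9376]
Step 5: x=[5.8916 12.4031] v=[-0.7073 -1.4686]
Step 6: x=[5.8493 12.0275] v=[-0.2114 -1.8778]
Step 7: x=[5.8596 11.6234] v=[0.0517 -2.0204]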